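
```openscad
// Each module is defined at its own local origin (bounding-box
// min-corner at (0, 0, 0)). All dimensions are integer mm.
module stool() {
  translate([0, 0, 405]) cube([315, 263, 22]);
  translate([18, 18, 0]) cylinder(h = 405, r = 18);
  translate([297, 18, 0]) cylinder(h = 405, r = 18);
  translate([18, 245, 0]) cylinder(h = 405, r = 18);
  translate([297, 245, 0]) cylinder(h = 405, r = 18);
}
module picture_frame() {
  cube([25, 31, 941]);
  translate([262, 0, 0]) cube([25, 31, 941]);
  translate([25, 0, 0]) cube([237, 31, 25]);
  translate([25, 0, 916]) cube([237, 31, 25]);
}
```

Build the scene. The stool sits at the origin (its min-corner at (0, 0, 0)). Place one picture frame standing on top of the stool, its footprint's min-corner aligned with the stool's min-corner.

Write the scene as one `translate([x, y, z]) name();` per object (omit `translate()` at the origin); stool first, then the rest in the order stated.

stool();
translate([0, 0, 427]) picture_frame();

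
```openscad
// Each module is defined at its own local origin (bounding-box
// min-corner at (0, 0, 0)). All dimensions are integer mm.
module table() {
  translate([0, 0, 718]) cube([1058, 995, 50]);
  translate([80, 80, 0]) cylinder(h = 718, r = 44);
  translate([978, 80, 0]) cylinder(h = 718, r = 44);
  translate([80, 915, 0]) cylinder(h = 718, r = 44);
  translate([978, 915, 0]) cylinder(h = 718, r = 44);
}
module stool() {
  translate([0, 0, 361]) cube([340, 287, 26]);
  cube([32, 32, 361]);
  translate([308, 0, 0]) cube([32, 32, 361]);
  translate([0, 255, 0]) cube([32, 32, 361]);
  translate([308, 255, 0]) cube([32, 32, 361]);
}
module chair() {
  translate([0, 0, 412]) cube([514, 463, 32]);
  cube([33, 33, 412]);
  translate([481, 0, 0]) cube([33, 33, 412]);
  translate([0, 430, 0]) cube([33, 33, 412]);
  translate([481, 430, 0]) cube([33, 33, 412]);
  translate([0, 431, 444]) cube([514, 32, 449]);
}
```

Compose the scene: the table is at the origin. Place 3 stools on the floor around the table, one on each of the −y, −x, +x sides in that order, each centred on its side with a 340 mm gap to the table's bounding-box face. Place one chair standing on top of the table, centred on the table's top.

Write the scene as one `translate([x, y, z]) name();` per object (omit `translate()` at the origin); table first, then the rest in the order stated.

table();
translate([359, -627, 0]) stool();
translate([-680, 354, 0]) stool();
translate([1398, 354, 0]) stool();
translate([272, 266, 768]) chair();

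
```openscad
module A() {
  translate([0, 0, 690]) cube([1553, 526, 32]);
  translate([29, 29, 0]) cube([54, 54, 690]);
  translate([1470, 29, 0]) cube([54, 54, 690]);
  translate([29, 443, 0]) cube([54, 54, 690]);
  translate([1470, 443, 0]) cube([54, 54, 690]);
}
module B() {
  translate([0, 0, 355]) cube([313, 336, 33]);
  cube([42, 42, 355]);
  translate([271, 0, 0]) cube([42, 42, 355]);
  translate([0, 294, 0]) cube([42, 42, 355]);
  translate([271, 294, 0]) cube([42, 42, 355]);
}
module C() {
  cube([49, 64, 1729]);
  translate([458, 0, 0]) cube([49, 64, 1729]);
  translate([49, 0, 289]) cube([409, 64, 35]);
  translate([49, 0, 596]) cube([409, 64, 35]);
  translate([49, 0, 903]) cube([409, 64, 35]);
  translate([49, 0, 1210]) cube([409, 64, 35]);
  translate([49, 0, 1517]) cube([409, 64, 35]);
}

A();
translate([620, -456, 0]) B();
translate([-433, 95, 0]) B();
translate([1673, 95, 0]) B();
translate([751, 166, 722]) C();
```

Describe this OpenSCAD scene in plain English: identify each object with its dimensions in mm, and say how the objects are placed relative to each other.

A is a table with a 1553×526 mm rectangular top, 32 mm thick, top surface at z = 722 mm, supported by four 54×54 mm square legs, each inset 29 mm from the nearest pair of top edges, running from the floor.

B is a four-legged stool. The seat is 313×336 mm, 33 mm thick, top at z = 388 mm. It stands on four square legs, each 42×42 mm in cross-section, from z = 0 to the seat underside, each flush with a corner of the seat.

C is a straight ladder. Two 49×64 mm vertical rails, 1729 mm tall, stand 507 mm apart (outside-to-outside) with their front faces coplanar on the −y side. 5 rungs, each 64 mm deep and 35 mm tall, span between the inner faces of the rails, front faces flush with the rails. The lowest rung's underside is at z = 289 mm and rungs are spaced 307 mm apart (underside to underside).

Three stools sit around the table at the −y, −x, +x sides. The ladder is on top of the table.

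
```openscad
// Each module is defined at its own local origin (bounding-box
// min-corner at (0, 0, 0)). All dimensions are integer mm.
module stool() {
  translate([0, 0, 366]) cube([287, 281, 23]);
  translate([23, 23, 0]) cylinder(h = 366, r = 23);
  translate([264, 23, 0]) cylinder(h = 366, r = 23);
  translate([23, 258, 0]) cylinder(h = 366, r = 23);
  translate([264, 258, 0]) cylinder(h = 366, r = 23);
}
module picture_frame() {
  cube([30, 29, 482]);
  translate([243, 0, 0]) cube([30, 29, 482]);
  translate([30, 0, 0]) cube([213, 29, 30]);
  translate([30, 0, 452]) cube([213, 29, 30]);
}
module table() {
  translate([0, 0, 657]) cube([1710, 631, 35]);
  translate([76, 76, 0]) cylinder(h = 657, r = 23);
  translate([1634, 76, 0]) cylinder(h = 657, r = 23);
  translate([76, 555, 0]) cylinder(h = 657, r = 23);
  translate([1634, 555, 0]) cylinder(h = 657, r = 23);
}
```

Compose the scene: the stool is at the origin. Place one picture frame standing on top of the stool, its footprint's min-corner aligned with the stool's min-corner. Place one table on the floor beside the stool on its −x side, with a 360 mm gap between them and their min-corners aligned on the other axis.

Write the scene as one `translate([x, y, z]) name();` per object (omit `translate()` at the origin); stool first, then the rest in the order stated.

stool();
translate([0, 0, 389]) picture_frame();
translate([-2070, 0, 0]) table();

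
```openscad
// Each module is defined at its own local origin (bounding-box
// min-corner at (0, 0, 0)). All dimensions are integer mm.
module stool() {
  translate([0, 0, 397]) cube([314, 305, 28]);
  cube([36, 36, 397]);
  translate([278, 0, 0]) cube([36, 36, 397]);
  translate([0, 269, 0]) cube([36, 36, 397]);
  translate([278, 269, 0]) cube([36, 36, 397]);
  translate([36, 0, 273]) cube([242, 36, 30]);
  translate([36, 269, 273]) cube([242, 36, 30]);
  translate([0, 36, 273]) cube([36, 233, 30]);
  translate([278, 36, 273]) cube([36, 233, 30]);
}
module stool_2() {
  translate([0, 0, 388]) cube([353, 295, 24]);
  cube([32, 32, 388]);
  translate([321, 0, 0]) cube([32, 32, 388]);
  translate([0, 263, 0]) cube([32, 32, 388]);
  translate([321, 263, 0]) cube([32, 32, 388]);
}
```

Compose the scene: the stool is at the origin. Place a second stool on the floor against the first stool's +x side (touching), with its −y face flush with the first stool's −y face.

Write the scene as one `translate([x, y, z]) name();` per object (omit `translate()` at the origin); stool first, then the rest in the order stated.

stool();
translate([314, 0, 0]) stool_2();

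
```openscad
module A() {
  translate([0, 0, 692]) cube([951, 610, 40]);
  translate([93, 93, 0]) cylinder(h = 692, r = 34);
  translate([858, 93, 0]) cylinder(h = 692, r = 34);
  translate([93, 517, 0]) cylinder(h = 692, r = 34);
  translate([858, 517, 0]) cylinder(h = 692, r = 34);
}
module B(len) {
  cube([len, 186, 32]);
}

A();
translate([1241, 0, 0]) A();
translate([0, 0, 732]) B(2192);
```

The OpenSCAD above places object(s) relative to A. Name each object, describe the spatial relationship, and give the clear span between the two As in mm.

Second table starts at x = 1241; first ends at x = 951; clear span = 1241 − 951 = 290 mm.

A is a table. B is a beam. A beam spans the tops of two tables. The clear span between the two tables is 290 mm.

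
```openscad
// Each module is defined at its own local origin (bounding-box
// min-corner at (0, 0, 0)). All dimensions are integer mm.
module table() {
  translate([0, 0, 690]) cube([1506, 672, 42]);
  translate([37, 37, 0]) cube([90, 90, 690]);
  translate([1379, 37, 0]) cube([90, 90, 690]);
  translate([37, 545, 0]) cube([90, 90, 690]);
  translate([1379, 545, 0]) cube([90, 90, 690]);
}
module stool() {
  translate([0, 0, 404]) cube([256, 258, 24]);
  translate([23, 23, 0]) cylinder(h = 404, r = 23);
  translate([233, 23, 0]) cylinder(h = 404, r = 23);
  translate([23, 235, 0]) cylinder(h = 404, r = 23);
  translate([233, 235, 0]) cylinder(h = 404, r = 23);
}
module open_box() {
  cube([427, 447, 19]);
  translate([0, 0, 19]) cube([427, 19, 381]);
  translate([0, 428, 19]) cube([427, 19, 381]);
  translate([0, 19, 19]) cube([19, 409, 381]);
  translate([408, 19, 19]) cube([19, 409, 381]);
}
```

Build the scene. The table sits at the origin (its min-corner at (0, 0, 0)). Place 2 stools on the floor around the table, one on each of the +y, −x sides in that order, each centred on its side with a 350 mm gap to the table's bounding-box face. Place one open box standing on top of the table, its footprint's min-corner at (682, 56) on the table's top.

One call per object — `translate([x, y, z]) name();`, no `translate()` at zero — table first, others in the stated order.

table();
translate([625, 1022, 0]) stool();
translate([-606, 207, 0]) stool();
translate([682, 56, 732]) open_box();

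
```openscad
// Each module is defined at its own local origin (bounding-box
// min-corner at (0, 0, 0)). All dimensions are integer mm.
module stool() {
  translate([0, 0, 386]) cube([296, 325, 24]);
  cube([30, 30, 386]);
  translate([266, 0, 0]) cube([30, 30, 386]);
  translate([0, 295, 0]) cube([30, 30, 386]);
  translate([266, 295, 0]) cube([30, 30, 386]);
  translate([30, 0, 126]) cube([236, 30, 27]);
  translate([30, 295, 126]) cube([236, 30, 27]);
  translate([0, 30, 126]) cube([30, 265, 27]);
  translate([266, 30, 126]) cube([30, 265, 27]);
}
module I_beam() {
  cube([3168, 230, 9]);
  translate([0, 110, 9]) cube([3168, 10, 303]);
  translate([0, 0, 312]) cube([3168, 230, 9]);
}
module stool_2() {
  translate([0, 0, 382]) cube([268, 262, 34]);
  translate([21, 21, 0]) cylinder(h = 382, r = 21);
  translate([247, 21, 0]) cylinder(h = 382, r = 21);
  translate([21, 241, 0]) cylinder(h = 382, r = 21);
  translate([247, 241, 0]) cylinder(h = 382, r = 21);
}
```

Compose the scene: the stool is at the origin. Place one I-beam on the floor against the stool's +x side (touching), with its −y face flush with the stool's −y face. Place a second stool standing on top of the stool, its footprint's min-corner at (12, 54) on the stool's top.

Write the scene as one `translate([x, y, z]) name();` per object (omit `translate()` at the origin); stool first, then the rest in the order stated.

stool();
translate([296, 0, 0]) I_beam();
translate([12, 54, 410]) stool_2();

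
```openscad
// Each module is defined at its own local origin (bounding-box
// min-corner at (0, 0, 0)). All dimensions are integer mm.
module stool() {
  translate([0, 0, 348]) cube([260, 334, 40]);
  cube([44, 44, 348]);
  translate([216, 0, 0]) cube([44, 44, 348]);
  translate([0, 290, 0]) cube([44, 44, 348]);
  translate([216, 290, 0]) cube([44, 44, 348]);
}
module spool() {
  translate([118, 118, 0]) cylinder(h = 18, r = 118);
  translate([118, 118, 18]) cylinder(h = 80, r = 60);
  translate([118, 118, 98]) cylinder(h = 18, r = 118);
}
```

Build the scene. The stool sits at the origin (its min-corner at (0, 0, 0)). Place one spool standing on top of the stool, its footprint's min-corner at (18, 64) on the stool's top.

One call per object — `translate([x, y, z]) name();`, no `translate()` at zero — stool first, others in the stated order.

stool();
translate([18, 64, 388]) spool();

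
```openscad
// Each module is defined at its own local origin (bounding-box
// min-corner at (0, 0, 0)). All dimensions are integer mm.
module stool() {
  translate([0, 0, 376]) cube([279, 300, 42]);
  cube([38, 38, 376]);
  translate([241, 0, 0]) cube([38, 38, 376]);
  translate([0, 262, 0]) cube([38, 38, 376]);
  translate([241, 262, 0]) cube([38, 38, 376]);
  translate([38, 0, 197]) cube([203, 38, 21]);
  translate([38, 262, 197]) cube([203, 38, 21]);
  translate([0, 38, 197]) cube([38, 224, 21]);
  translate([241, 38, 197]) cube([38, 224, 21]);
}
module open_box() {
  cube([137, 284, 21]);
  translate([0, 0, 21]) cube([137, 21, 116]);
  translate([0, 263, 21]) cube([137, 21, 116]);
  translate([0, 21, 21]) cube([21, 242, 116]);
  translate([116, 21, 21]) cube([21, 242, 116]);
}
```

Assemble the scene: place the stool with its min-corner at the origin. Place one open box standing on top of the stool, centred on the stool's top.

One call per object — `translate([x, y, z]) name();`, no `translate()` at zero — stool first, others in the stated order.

stool();
translate([71, 8, 418]) open_box();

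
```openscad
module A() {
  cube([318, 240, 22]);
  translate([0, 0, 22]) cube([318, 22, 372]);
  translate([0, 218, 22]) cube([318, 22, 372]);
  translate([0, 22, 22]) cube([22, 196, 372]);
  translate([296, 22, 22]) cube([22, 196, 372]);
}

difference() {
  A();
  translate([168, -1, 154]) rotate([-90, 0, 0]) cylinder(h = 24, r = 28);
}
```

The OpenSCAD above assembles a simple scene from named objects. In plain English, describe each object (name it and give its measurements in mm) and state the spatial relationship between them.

A is an open-topped rectangular box: outside dimensions 318×240×394 mm, with a uniform wall and base thickness of 22 mm. The base is a full 318×240 slab on the floor; four walls sit on top of the base. The front and back walls (the −y and +y sides) span the full width; the two side walls fit between them.

The open box has a circular hole of radius 28 mm through its front wall, centred at (x = 168, z = 154).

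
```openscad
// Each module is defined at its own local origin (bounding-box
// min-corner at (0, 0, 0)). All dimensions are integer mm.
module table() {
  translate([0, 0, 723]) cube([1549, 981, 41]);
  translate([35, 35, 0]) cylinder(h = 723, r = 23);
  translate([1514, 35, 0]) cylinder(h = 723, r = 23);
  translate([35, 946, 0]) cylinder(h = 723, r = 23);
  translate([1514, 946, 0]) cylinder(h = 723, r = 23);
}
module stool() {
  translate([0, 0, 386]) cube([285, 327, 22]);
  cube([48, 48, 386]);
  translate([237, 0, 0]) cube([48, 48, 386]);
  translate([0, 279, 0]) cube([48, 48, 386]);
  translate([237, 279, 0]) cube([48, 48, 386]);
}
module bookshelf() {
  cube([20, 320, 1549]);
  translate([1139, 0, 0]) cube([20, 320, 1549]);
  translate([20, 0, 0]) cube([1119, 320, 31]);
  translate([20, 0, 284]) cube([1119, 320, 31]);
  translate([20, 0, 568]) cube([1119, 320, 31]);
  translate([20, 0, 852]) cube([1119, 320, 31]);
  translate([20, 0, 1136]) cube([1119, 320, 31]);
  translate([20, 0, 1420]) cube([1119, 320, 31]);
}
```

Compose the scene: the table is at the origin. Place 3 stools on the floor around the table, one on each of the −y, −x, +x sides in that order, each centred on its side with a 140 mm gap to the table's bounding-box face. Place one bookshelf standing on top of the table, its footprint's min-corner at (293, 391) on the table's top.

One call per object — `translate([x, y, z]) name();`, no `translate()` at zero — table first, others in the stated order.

table();
translate([632, -467, 0]) stool();
translate([-425, 327, 0]) stool();
translate([1689, 327, 0]) stool();
translate([293, 391, 764]) bookshelf();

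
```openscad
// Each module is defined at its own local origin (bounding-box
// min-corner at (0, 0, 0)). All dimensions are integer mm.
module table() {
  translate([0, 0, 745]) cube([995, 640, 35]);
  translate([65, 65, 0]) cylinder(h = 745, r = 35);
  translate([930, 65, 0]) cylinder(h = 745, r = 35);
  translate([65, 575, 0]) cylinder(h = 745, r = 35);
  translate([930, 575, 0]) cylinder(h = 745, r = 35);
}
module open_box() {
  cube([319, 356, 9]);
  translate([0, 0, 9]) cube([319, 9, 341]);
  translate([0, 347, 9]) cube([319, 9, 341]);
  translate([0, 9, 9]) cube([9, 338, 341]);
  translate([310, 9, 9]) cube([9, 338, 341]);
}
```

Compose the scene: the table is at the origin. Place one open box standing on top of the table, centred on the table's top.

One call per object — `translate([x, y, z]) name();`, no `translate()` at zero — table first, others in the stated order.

table();
translate([338, 142, 780]) open_box();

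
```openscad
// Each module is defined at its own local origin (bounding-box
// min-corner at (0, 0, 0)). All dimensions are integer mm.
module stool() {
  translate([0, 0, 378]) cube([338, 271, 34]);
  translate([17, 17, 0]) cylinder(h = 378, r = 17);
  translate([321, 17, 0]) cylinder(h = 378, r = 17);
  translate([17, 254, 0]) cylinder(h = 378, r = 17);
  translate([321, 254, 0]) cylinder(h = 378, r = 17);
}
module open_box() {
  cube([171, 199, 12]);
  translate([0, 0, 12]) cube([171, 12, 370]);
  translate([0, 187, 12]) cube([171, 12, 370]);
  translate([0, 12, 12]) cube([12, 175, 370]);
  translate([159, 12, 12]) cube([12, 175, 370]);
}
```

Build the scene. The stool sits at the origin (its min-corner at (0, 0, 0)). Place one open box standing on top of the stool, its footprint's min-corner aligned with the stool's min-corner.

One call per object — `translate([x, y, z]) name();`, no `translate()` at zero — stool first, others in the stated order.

stool();
translate([0, 0, 412]) open_box();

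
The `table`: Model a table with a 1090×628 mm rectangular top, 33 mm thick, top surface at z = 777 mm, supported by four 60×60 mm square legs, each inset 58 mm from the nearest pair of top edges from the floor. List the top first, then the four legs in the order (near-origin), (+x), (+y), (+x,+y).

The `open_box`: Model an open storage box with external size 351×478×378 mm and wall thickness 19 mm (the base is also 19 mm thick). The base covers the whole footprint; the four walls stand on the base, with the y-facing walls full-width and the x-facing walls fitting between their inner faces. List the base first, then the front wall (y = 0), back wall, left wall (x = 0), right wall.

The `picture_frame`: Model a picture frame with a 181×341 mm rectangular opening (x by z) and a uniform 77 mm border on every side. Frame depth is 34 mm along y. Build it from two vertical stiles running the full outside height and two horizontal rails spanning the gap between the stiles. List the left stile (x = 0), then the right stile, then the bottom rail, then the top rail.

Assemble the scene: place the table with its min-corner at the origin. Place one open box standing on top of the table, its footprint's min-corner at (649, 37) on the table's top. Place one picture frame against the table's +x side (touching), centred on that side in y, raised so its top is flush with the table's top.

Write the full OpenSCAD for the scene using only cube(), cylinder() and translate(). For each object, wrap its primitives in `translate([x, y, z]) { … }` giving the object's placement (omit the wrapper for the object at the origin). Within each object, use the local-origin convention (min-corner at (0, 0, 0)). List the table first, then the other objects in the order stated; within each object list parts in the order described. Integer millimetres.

translate([0, 0, 744]) cube([1090, 628, 33]);
translate([58, 58, 0]) cube([60, 60, 744]);
translate([972, 58, 0]) cube([60, 60, 744]);
translate([58, 510, 0]) cube([60, 60, 744]);
translate([972, 510, 0]) cube([60, 60, 744]);
translate([649, 37, 777]) {
  cube([351, 478, 19]);
  translate([0, 0, 19]) cube([351, 19, 359]);
  translate([0, 459, 19]) cube([351, 19, 359]);
  translate([0, 19, 19]) cube([19, 440, 359]);
  translate([332, 19, 19]) cube([19, 440, 359]);
}
translate([1090, 297, 282]) {
  cube([77, 34, 495]);
  translate([258, 0, 0]) cube([77, 34, 495]);
  translate([77, 0, 0]) cube([181, 34, 77]);
  translate([77, 0, 418]) cube([181, 34, 77]);
}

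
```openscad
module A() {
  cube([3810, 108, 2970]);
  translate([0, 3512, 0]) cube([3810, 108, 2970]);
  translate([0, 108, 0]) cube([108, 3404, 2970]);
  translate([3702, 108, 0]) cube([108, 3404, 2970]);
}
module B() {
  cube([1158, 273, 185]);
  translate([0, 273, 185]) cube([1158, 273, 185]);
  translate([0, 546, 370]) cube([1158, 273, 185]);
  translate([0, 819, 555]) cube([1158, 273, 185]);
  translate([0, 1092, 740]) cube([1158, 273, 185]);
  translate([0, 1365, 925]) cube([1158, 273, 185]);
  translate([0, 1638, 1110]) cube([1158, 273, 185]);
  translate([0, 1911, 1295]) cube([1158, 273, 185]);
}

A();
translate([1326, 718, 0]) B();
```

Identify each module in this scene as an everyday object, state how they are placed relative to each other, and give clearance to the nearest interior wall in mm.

Clearances: x = 1218, y = 610; minimum 610 mm.

A is a house frame. B is a staircase. The staircase sits inside the house frame, centred. The clearance to the nearest interior wall is 610 mm.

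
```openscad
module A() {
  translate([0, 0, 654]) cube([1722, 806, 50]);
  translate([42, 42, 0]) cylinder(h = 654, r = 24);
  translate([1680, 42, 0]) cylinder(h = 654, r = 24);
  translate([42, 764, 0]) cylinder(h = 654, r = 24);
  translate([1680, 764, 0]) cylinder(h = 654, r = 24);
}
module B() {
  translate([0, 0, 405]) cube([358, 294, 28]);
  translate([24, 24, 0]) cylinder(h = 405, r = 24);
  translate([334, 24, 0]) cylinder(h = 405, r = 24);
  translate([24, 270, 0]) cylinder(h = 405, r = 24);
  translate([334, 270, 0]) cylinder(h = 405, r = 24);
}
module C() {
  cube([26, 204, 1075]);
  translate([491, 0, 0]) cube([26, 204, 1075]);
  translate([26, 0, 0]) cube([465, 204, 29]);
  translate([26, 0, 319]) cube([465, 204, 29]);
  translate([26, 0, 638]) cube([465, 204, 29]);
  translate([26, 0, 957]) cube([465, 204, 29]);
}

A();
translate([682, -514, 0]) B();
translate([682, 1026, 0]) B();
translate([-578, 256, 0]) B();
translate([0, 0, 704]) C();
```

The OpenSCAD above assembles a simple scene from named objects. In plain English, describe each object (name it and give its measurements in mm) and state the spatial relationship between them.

A is a table: top 1722 mm (x) × 806 mm (y), 50 mm thick, upper face at z = 704 mm, on four round legs of 48 mm diameter, each leg's bounding box inset 18 mm from the nearest pair of top edges, running from z = 0 to the bottom of the top.

B is a simple wooden stool: a rectangular seat 358 mm (x) by 294 mm (y), 28 mm thick, top face at z = 433 mm, on four round legs, each 48 mm in diameter. The legs rest on z = 0, each leg's axis is inset half a diameter from the nearest pair of seat edges (so the leg's bounding box is flush with the corner).

C is a bookshelf 517 mm wide overall, 204 mm deep and 1075 mm tall. The two sides are 26 mm thick vertical panels. 4 horizontal shelves of 29 mm thickness span between the inner faces of the sides; the lowest shelf sits on the floor and shelves are stacked with a clear vertical gap of 290 mm between each pair.

Three stools sit around the table at the −y, +y, −x sides. The bookshelf is on top of the table.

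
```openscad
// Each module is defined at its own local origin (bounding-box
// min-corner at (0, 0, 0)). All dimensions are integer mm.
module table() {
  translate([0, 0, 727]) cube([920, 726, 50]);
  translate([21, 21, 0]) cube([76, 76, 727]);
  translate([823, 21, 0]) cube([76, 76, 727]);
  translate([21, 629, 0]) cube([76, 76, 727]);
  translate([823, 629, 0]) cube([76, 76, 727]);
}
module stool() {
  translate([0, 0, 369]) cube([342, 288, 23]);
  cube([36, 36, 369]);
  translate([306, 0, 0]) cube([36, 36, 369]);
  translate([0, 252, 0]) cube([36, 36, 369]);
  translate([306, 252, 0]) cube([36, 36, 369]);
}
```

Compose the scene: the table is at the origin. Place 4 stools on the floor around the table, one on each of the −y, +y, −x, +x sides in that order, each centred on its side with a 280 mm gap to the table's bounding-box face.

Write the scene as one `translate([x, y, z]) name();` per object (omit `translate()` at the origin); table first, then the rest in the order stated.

table();
translate([289, -568, 0]) stool();
translate([289, 1006, 0]) stool();
translate([-622, 219, 0]) stool();
translate([1200, 219, 0]) stool();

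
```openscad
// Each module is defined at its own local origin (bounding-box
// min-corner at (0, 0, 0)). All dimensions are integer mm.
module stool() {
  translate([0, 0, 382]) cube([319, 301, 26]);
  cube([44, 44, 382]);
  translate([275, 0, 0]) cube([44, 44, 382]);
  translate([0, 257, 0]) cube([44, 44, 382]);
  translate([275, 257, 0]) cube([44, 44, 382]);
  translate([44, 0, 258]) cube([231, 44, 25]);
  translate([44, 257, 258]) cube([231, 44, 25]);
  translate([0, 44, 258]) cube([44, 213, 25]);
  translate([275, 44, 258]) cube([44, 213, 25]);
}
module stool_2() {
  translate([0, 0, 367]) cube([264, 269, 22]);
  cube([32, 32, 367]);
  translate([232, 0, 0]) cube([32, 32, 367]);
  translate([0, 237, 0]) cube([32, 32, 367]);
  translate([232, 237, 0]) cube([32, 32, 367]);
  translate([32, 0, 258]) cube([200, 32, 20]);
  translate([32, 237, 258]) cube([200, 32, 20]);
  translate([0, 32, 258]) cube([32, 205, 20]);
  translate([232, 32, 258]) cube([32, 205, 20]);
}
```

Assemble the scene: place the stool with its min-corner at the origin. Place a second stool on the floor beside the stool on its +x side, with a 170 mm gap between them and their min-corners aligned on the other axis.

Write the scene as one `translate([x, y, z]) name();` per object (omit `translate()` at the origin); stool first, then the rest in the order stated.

stool();
translate([489, 0, 0]) stool_2();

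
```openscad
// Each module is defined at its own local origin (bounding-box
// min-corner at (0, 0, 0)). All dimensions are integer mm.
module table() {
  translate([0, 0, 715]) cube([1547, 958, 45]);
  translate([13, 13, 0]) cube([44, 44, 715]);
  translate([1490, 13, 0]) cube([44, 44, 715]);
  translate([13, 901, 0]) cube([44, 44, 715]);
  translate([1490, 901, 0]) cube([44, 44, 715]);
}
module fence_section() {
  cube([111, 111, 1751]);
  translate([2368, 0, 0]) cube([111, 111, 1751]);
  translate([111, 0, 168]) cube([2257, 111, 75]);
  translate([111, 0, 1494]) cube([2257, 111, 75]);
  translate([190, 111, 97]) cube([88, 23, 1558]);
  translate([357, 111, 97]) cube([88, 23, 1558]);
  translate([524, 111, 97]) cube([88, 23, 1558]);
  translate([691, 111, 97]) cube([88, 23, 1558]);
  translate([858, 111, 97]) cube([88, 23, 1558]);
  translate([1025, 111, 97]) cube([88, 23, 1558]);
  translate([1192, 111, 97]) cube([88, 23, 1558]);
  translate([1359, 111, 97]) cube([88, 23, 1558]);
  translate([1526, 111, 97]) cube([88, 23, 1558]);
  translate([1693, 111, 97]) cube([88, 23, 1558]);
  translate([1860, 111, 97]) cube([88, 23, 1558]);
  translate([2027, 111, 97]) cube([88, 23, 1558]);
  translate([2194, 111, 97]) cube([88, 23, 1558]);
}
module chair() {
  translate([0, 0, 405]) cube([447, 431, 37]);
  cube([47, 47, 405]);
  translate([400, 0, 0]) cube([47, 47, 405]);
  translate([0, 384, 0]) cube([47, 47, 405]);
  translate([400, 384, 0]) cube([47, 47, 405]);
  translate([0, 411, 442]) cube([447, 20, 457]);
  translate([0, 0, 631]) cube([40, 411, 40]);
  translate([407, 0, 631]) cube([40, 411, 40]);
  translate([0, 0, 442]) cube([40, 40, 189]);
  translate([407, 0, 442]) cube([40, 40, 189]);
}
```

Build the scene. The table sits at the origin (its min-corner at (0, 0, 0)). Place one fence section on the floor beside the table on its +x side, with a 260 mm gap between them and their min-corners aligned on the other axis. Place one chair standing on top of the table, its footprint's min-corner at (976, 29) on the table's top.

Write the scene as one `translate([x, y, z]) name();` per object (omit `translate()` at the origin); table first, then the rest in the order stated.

table();
translate([1807, 0, 0]) fence_section();
translate([976, 29, 760]) chair();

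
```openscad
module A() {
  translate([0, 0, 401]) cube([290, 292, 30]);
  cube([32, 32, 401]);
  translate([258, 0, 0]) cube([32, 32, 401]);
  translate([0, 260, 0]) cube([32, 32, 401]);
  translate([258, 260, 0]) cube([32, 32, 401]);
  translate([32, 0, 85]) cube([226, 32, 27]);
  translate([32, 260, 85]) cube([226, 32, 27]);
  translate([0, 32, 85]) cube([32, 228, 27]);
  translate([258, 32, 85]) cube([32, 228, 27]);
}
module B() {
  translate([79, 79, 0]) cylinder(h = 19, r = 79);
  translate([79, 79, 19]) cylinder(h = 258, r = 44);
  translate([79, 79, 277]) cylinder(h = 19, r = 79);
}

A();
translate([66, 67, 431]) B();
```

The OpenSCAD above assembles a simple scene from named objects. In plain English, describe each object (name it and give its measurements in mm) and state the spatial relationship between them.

A is a simple wooden stool: a rectangular seat 290 mm (x) by 292 mm (y), 30 mm thick, top face at z = 431 mm, on four square legs, each 32×32 mm in cross-section. The legs rest on z = 0, each flush with a corner of the seat. Four stretchers, 32 mm wide and 27 mm tall, connect adjacent legs with their undersides at z = 85 mm, each running between the inner faces of the legs it joins and aligned with the legs' outer faces on the other axis.

B is a spool: two coaxial disc flanges of radius 79 mm and thickness 19 mm, joined by a core cylinder of radius 44 mm and height 258 mm. The lower flange rests on z = 0 and the three cylinders share a vertical axis.

The spool is on top of the stool, centred.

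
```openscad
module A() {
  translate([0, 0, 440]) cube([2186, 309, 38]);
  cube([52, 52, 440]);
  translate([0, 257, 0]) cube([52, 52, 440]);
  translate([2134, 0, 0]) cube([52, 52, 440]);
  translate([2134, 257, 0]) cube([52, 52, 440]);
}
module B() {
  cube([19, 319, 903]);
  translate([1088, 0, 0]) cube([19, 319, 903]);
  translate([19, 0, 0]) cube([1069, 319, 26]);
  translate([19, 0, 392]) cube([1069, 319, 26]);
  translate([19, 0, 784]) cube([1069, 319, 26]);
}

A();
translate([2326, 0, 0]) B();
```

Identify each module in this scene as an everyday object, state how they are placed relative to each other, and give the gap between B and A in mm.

A is a bench. B is a bookshelf. The bookshelf is on the floor beside the bench on its +x side. The gap between the bookshelf and the bench is 140 mm.

The bookshelf's nearest face is 140 mm from the bench's +x face.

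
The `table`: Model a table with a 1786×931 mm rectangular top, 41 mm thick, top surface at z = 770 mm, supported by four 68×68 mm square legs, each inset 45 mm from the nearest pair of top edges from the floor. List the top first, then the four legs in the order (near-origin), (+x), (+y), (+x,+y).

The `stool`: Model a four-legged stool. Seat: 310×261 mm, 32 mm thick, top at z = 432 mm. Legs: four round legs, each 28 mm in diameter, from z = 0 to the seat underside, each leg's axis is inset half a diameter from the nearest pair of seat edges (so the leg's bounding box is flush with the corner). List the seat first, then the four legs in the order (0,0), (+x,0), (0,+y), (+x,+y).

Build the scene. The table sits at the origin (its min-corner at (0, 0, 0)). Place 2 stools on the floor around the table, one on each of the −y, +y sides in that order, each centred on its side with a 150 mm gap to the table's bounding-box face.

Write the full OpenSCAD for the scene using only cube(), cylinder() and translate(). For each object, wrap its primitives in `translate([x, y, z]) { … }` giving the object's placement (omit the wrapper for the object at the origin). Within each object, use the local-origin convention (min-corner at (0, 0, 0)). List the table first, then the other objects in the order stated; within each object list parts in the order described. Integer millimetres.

translate([0, 0, 729]) cube([1786, 931, 41]);
translate([45, 45, 0]) cube([68, 68, 729]);
translate([1673, 45, 0]) cube([68, 68, 729]);
translate([45, 818, 0]) cube([68, 68, 729]);
translate([1673, 818, 0]) cube([68, 68, 729]);
translate([738, -411, 0]) {
  translate([0, 0, 400]) cube([310, 261, 32]);
  translate([14, 14, 0]) cylinder(h = 400, r = 14);
  translate([296, 14, 0]) cylinder(h = 400, r = 14);
  translate([14, 247, 0]) cylinder(h = 400, r = 14);
  translate([296, 247, 0]) cylinder(h = 400, r = 14);
}
translate([738, 1081, 0]) {
  translate([0, 0, 400]) cube([310, 261, 32]);
  translate([14, 14, 0]) cylinder(h = 400, r = 14);
  translate([296, 14, 0]) cylinder(h = 400, r = 14);
  translate([14, 247, 0]) cylinder(h = 400, r = 14);
  translate([296, 247, 0]) cylinder(h = 400, r = 14);
}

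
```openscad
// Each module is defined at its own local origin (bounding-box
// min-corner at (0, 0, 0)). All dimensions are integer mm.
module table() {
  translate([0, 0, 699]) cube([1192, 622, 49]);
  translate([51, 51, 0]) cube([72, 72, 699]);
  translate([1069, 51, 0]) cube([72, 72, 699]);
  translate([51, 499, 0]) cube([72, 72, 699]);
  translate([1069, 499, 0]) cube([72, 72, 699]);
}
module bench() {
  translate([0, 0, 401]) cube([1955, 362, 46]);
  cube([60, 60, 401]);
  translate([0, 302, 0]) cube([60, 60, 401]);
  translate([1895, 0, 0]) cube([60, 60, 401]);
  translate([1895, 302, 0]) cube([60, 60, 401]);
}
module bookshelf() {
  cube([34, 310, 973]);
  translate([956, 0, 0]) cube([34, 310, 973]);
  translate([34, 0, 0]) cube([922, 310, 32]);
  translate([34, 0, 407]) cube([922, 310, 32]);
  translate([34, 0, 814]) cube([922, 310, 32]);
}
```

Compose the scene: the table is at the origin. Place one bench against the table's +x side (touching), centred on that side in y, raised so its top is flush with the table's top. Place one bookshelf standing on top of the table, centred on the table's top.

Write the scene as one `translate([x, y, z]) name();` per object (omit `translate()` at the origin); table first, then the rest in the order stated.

table();
translate([1192, 130, 301]) bench();
translate([101, 156, 748]) bookshelf();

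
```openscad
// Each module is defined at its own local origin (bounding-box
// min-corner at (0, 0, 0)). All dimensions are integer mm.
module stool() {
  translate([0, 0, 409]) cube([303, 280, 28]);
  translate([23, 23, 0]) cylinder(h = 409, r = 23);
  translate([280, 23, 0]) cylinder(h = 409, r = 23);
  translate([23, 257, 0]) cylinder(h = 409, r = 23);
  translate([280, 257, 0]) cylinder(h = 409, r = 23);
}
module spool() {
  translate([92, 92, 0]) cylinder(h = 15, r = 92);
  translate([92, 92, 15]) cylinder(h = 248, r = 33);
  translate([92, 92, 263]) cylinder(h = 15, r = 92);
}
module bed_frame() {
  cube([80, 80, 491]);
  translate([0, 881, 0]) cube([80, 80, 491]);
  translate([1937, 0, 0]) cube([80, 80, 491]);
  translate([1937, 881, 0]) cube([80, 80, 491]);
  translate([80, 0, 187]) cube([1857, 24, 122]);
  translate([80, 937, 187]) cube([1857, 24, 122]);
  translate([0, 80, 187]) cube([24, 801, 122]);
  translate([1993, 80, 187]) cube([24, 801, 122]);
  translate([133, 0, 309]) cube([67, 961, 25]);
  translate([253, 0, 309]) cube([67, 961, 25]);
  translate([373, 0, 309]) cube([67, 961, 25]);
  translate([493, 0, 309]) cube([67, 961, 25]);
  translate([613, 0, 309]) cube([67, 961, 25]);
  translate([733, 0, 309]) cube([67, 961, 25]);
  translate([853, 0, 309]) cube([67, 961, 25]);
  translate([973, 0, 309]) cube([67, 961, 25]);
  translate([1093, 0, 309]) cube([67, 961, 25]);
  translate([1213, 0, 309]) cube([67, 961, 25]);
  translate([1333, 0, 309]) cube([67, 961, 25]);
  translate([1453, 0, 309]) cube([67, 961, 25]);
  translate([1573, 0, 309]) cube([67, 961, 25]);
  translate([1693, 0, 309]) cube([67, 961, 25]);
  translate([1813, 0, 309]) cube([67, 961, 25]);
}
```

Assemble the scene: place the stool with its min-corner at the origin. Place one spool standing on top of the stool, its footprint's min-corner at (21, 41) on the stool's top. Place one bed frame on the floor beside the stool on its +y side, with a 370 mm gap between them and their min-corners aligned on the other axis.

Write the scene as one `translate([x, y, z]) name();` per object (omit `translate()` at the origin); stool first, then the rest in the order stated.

stool();
translate([21, 41, 437]) spool();
translate([0, 650, 0]) bed_frame();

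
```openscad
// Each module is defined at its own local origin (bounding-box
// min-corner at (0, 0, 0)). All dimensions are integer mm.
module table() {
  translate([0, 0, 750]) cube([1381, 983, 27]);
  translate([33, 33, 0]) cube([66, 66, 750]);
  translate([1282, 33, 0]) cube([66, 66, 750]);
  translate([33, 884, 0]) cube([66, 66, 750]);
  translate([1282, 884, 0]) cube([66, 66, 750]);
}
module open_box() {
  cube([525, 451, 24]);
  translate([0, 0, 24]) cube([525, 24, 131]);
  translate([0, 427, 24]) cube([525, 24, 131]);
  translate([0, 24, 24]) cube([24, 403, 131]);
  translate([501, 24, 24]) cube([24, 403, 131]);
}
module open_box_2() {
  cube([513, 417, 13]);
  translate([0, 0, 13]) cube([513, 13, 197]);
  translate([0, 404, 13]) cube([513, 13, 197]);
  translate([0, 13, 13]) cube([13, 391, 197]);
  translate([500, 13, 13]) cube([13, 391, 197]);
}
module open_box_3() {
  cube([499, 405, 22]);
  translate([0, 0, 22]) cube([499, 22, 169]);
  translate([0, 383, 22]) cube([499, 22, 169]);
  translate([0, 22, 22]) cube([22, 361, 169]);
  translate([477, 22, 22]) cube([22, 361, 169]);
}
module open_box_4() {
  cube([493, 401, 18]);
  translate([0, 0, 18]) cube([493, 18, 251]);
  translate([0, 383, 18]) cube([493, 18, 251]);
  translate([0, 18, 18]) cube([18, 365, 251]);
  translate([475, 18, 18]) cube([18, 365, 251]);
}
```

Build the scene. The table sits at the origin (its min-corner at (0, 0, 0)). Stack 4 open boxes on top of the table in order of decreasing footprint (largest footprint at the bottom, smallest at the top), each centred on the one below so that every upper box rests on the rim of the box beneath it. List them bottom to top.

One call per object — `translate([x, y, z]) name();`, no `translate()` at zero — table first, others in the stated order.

table();
translate([428, 266, 777]) open_box();
translate([434, 283, 932]) open_box_2();
translate([441, 289, 1142]) open_box_3();
translate([444, 291, 1333]) open_box_4();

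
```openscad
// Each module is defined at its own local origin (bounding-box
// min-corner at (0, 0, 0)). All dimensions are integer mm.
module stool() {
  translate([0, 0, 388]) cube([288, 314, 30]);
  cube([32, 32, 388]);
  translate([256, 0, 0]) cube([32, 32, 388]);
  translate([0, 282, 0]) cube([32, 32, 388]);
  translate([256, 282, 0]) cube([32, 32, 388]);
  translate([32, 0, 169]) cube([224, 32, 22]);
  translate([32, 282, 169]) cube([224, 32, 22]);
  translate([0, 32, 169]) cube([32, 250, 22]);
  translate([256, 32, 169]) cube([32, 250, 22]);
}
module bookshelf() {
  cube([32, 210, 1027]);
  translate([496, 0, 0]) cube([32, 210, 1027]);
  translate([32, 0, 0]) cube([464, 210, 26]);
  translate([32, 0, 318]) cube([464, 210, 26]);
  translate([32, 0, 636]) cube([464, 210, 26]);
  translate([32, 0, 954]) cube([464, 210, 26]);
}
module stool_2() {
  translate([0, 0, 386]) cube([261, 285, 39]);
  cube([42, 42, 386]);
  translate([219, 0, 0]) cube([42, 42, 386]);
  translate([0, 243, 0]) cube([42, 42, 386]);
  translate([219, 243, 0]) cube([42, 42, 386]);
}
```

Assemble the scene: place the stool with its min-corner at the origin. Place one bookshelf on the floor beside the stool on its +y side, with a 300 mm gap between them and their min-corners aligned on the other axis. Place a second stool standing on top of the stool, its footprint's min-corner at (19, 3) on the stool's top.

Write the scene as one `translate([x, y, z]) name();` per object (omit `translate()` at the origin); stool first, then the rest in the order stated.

stool();
translate([0, 614, 0]) bookshelf();
translate([19, 3, 418]) stool_2();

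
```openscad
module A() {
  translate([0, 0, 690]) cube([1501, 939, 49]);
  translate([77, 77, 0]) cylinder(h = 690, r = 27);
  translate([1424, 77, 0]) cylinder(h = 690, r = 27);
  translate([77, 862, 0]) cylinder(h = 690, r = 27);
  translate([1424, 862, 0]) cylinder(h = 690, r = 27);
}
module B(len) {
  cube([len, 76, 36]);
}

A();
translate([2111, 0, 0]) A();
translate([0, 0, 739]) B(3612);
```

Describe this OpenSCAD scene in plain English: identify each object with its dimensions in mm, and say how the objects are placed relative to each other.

A is a table: top 1501 mm (x) × 939 mm (y), 49 mm thick, upper face at z = 739 mm, on four round legs of 54 mm diameter, each leg's bounding box inset 50 mm from the nearest pair of top edges, running from z = 0 to the bottom of the top.

B is a rectangular beam 3612 mm long (x), 76 mm deep (y), 36 mm thick (z).

The beam spans the tops of two tables placed 610 mm apart, resting at z = 739 mm.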